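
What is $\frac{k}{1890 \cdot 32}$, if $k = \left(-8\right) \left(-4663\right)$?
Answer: $\frac{4663}{7560} \approx 0.6168$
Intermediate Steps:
$k = 37304$
$\frac{k}{1890 \cdot 32} = \frac{37304}{1890 \cdot 32} = \frac{37304}{60480} = 37304 \cdot \frac{1}{60480} = \frac{4663}{7560}$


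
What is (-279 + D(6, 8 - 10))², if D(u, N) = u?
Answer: 74529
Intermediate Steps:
(-279 + D(6, 8 - 10))² = (-279 + 6)² = (-273)² = 74529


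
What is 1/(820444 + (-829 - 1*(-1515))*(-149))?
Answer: 1/718230 ≈ 1.3923e-6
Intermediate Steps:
1/(820444 + (-829 - 1*(-1515))*(-149)) = 1/(820444 + (-829 + 1515)*(-149)) = 1/(820444 + 686*(-149)) = 1/(820444 - 102214) = 1/718230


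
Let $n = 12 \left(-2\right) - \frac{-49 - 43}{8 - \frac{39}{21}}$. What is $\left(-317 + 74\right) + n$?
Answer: $- \frac{10837}{43} \approx -252.02$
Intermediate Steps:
$n = - \frac{388}{43}$ ($n = -24 - - \frac{92}{8 - \frac{13}{7}} = -24 - - \frac{92}{\frac{43}{7}} = -24 - \left(-92\right) \frac{7}{43} = -24 - - \frac{644}{43} = -24 + \frac{644}{43} = - \frac{388}{43} \approx -9.0233$)
$\left(-317 + 74\right) + n = \left(-317 + 74\right) - \frac{388}{43} = -243 - \frac{388}{43} = - \frac{10837}{43}$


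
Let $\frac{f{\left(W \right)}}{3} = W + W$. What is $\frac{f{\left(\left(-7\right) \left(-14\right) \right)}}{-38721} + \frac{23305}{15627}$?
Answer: $\frac{297734743}{201697689} \approx 1.4761$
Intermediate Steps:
$f{\left(W \right)} = 6 W$ ($f{\left(W \right)} = 3 \left(W + W\right) = 3 \cdot 2 W = 6 W$)
$\frac{f{\left(\left(-7\right) \left(-14\right) \right)}}{-38721} + \frac{23305}{15627} = \frac{6 \left(\left(-7\right) \left(-14\right)\right)}{-38721} + \frac{23305}{15627} = 6 \cdot 98 \left(- \frac{1}{38721}\right) + 23305 \cdot \frac{1}{15627} = 588 \left(- \frac{1}{38721}\right) + \frac{23305}{15627} = - \frac{196}{12907} + \frac{23305}{15627} = \frac{297734743}{201697689}$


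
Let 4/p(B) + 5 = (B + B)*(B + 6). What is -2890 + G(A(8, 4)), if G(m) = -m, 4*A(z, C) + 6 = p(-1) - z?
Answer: -86593/30 ≈ -2886.4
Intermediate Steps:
p(B) = 4/(-5 + 2*B*(6 + B)) (p(B) = 4/(-5 + (B + B)*(B + 6)) = 4/(-5 + (2*B)*(6 + B)) = 4/(-5 + 2*B*(6 + B)))
A(z, C) = -47/30 - z/4 (A(z, C) = -3/2 + (4/(-5 + 2*(-1)**2 + 12*(-1)) - z)/4 = -3/2 + (4/(-5 + 2*1 - 12) - z)/4 = -3/2 + (4/(-5 + 2 - 12) - z)/4 = -3/2 + (4/(-15) - z)/4 = -3/2 + (4*(-1/15) - z)/4 = -3/2 + (-4/15 - z)/4 = -3/2 + (-1/15 - z/4) = -47/30 - z/4)
-2890 + G(A(8, 4)) = -2890 - (-47/30 - 1/4*8) = -2890 - (-47/30 - 2) = -2890 - 1*(-107/30) = -2890 + 107/30 = -86593/30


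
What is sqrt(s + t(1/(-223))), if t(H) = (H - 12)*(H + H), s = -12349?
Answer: I*sqrt(614098067)/223 ≈ 111.13*I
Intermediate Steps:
t(H) = 2*H*(-12 + H) (t(H) = (-12 + H)*(2*H) = 2*H*(-12 + H))
sqrt(s + t(1/(-223))) = sqrt(-12349 + 2*(-12 + 1/(-223))/(-223)) = sqrt(-12349 + 2*(-1/223)*(-12 - 1/223)) = sqrt(-12349 + 2*(-1/223)*(-2677/223)) = sqrt(-12349 + 5354/49729) = sqrt(-614098067/49729) = I*sqrt(614098067)/223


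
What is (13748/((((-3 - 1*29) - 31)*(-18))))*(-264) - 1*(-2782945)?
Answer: 75053099/27 ≈ 2.7797e+6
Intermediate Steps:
(13748/((((-3 - 1*29) - 31)*(-18))))*(-264) - 1*(-2782945) = (13748/((((-3 - 29) - 31)*(-18))))*(-264) + 2782945 = (13748/(((-32 - 31)*(-18))))*(-264) + 2782945 = (13748/((-63*(-18))))*(-264) + 2782945 = (13748/1134)*(-264) + 2782945 = (13748*(1/1134))*(-264) + 2782945 = (982/81)*(-264) + 2782945 = -86416/27 + 2782945 = 75053099/27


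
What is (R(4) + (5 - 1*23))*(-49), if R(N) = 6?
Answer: 588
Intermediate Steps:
(R(4) + (5 - 1*23))*(-49) = (6 + (5 - 1*23))*(-49) = (6 + (5 - 23))*(-49) = (6 - 18)*(-49) = -12*(-49) = 588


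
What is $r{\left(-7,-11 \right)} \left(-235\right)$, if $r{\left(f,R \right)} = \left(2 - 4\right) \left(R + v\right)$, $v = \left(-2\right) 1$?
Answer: $-6110$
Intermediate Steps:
$v = -2$
$r{\left(f,R \right)} = 4 - 2 R$ ($r{\left(f,R \right)} = \left(2 - 4\right) \left(R - 2\right) = - 2 \left(-2 + R\right) = 4 - 2 R$)
$r{\left(-7,-11 \right)} \left(-235\right) = \left(4 - -22\right) \left(-235\right) = \left(4 + 22\right) \left(-235\right) = 26 \left(-235\right) = -6110$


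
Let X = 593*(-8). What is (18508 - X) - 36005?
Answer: -12753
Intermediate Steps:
X = -4744
(18508 - X) - 36005 = (18508 - 1*(-4744)) - 36005 = (18508 + 4744) - 36005 = 23252 - 36005 = -12753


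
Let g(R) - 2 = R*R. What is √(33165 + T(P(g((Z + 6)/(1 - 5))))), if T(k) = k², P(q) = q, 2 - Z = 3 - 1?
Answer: √530929/4 ≈ 182.16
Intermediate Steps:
Z = 0 (Z = 2 - (3 - 1) = 2 - 1*2 = 2 - 2 = 0)
g(R) = 2 + R² (g(R) = 2 + R*R = 2 + R²)
√(33165 + T(P(g((Z + 6)/(1 - 5))))) = √(33165 + (2 + ((0 + 6)/(1 - 5))²)²) = √(33165 + (2 + (6/(-4))²)²) = √(33165 + (2 + (6*(-¼))²)²) = √(33165 + (2 + (-3/2)²)²) = √(33165 + (2 + 9/4)²) = √(33165 + (17/4)²) = √(33165 + 289/16) = √(530929/16) = √530929/4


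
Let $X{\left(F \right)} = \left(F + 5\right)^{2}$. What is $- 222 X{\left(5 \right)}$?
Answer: $-22200$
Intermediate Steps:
$X{\left(F \right)} = \left(5 + F\right)^{2}$
$- 222 X{\left(5 \right)} = - 222 \left(5 + 5\right)^{2} = - 222 \cdot 10^{2} = \left(-222\right) 100 = -22200$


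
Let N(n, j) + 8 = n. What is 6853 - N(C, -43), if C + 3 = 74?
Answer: 6790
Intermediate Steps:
C = 71 (C = -3 + 74 = 71)
N(n, j) = -8 + n
6853 - N(C, -43) = 6853 - (-8 + 71) = 6853 - 1*63 = 6853 - 63 = 6790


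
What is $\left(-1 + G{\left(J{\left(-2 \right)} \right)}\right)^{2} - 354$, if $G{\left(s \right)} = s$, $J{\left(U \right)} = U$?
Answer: $-345$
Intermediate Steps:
$\left(-1 + G{\left(J{\left(-2 \right)} \right)}\right)^{2} - 354 = \left(-1 - 2\right)^{2} - 354 = \left(-3\right)^{2} - 354 = 9 - 354 = -345$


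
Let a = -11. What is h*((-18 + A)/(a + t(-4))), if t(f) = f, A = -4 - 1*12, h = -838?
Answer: -28492/15 ≈ -1899.5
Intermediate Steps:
A = -16 (A = -4 - 12 = -16)
h*((-18 + A)/(a + t(-4))) = -838*(-18 - 16)/(-11 - 4) = -(-28492)/(-15) = -(-28492)*(-1)/15 = -838*34/15 = -28492/15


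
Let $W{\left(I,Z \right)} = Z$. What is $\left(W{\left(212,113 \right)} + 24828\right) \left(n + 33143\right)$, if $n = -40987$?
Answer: $-195637204$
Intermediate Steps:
$\left(W{\left(212,113 \right)} + 24828\right) \left(n + 33143\right) = \left(113 + 24828\right) \left(-40987 + 33143\right) = 24941 \left(-7844\right) = -195637204$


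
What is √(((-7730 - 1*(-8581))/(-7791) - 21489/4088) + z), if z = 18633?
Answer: √1967495427307554/324996 ≈ 136.48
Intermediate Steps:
√(((-7730 - 1*(-8581))/(-7791) - 21489/4088) + z) = √(((-7730 - 1*(-8581))/(-7791) - 21489/4088) + 18633) = √(((-7730 + 8581)*(-1/7791) - 21489*1/4088) + 18633) = √((851*(-1/7791) - 21489/4088) + 18633) = √((-851/7791 - 21489/4088) + 18633) = √(-24414241/4549944 + 18633) = √(84754692311/4549944) = √1967495427307554/324996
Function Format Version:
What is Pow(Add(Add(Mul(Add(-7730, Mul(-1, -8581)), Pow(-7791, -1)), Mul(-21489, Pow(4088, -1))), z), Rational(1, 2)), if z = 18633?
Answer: Mul(Rational(1, 324996), Pow(1967495427307554, Rational(1, 2))) ≈ 136.48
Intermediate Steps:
Pow(Add(Add(Mul(Add(-7730, Mul(-1, -8581)), Pow(-7791, -1)), Mul(-21489, Pow(4088, -1))), z), Rational(1, 2)) = Pow(Add(Add(Mul(Add(-7730, Mul(-1, -8581)), Pow(-7791, -1)), Mul(-21489, Pow(4088, -1))), 18633), Rational(1, 2)) = Pow(Add(Add(Mul(Add(-7730, 8581), Rational(-1, 7791)), Mul(-21489, Rational(1, 4088))), 18633), Rational(1, 2)) = Pow(Add(Add(Mul(851, Rational(-1, 7791)), Rational(-21489, 4088)), 18633), Rational(1, 2)) = Pow(Add(Add(Rational(-851, 7791), Rational(-21489, 4088)), 18633), Rational(1, 2)) = Pow(Add(Rational(-24414241, 4549944), 18633), Rational(1, 2)) = Pow(Rational(84754692311, 4549944), Rational(1, 2)) = Mul(Rational(1, 324996), Pow(1967495427307554, Rational(1, 2)))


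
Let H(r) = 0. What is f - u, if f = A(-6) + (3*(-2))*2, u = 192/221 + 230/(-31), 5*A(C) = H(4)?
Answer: -37334/6851 ≈ -5.4494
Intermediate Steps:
A(C) = 0 (A(C) = (⅕)*0 = 0)
u = -44878/6851 (u = 192*(1/221) + 230*(-1/31) = 192/221 - 230/31 = -44878/6851 ≈ -6.5506)
f = -12 (f = 0 + (3*(-2))*2 = 0 - 6*2 = 0 - 12 = -12)
f - u = -12 - 1*(-44878/6851) = -12 + 44878/6851 = -37334/6851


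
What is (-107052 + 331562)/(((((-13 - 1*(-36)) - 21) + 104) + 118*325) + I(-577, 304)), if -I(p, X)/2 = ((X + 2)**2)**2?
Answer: -112255/8767681268 ≈ -1.2803e-5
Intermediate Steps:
I(p, X) = -2*(2 + X)**4 (I(p, X) = -2*(X + 2)**4 = -2*(2 + X)**4)
(-107052 + 331562)/(((((-13 - 1*(-36)) - 21) + 104) + 118*325) + I(-577, 304)) = (-107052 + 331562)/(((((-13 - 1*(-36)) - 21) + 104) + 118*325) - 2*(2 + 304)**4) = 224510/(((((-13 + 36) - 21) + 104) + 38350) - 2*306**4) = 224510/((((23 - 21) + 104) + 38350) - 2*8767700496) = 224510/(((2 + 104) + 38350) - 17535400992) = 224510/((106 + 38350) - 17535400992) = 224510/(38456 - 17535400992) = 224510/(-17535362536) = 224510*(-1/17535362536) = -112255/8767681268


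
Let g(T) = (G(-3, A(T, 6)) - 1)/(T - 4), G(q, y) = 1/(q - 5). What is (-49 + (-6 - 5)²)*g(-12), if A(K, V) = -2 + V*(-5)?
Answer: 81/16 ≈ 5.0625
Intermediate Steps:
A(K, V) = -2 - 5*V
G(q, y) = 1/(-5 + q)
g(T) = -9/(8*(-4 + T)) (g(T) = (1/(-5 - 3) - 1)/(T - 4) = (1/(-8) - 1)/(-4 + T) = (-⅛ - 1)/(-4 + T) = -9/(8*(-4 + T)))
(-49 + (-6 - 5)²)*g(-12) = (-49 + (-6 - 5)²)*(-9/(-32 + 8*(-12))) = (-49 + (-11)²)*(-9/(-32 - 96)) = (-49 + 121)*(-9/(-128)) = 72*(-9*(-1/128)) = 72*(9/128) = 81/16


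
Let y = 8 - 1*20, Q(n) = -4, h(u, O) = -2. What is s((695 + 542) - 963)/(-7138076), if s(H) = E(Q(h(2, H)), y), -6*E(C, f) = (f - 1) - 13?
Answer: -13/21414228 ≈ -6.0707e-7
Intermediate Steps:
y = -12 (y = 8 - 20 = -12)
E(C, f) = 7/3 - f/6 (E(C, f) = -((f - 1) - 13)/6 = -((-1 + f) - 13)/6 = -(-14 + f)/6 = 7/3 - f/6)
s(H) = 13/3 (s(H) = 7/3 - ⅙*(-12) = 7/3 + 2 = 13/3)
s((695 + 542) - 963)/(-7138076) = (13/3)/(-7138076) = (13/3)*(-1/7138076) = -13/21414228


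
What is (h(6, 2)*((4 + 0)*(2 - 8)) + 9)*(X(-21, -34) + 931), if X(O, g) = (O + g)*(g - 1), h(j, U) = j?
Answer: -385560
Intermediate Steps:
X(O, g) = (-1 + g)*(O + g) (X(O, g) = (O + g)*(-1 + g) = (-1 + g)*(O + g))
(h(6, 2)*((4 + 0)*(2 - 8)) + 9)*(X(-21, -34) + 931) = (6*((4 + 0)*(2 - 8)) + 9)*(((-34)² - 1*(-21) - 1*(-34) - 21*(-34)) + 931) = (6*(4*(-6)) + 9)*((1156 + 21 + 34 + 714) + 931) = (6*(-24) + 9)*(1925 + 931) = (-144 + 9)*2856 = -135*2856 = -385560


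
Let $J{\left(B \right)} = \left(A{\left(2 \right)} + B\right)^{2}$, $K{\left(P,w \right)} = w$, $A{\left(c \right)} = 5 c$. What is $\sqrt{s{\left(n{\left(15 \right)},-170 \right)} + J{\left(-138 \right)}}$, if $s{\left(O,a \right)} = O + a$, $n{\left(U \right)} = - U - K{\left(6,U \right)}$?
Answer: $34 \sqrt{14} \approx 127.22$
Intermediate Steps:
$n{\left(U \right)} = - 2 U$ ($n{\left(U \right)} = - U - U = - 2 U$)
$J{\left(B \right)} = \left(10 + B\right)^{2}$ ($J{\left(B \right)} = \left(5 \cdot 2 + B\right)^{2} = \left(10 + B\right)^{2}$)
$\sqrt{s{\left(n{\left(15 \right)},-170 \right)} + J{\left(-138 \right)}} = \sqrt{\left(\left(-2\right) 15 - 170\right) + \left(10 - 138\right)^{2}} = \sqrt{\left(-30 - 170\right) + \left(-128\right)^{2}} = \sqrt{-200 + 16384} = \sqrt{16184} = 34 \sqrt{14}$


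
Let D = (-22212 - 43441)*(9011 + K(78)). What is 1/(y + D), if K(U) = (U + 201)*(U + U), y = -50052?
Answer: -1/3449130407 ≈ -2.8993e-10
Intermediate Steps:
K(U) = 2*U*(201 + U) (K(U) = (201 + U)*(2*U) = 2*U*(201 + U))
D = -3449080355 (D = (-22212 - 43441)*(9011 + 2*78*(201 + 78)) = -65653*(9011 + 2*78*279) = -65653*(9011 + 43524) = -65653*52535 = -3449080355)
1/(y + D) = 1/(-50052 - 3449080355) = 1/(-3449130407) = -1/3449130407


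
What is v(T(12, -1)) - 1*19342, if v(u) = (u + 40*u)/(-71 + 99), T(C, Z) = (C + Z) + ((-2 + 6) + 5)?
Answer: -135189/7 ≈ -19313.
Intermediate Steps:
T(C, Z) = 9 + C + Z (T(C, Z) = (C + Z) + (4 + 5) = (C + Z) + 9 = 9 + C + Z)
v(u) = 41*u/28 (v(u) = (41*u)/28 = (41*u)*(1/28) = 41*u/28)
v(T(12, -1)) - 1*19342 = 41*(9 + 12 - 1)/28 - 1*19342 = (41/28)*20 - 19342 = 205/7 - 19342 = -135189/7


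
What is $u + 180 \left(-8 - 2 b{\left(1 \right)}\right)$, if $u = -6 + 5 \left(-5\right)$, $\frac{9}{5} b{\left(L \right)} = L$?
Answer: $-1671$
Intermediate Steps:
$b{\left(L \right)} = \frac{5 L}{9}$
$u = -31$ ($u = -6 - 25 = -31$)
$u + 180 \left(-8 - 2 b{\left(1 \right)}\right) = -31 + 180 \left(-8 - 2 \cdot \frac{5}{9} \cdot 1\right) = -31 + 180 \left(-8 - \frac{10}{9}\right) = -31 + 180 \left(- \frac{82}{9}\right) = -31 - 1640 = -1671$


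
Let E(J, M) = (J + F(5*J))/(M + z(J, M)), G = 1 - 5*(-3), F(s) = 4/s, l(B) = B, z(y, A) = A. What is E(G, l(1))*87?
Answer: 27927/40 ≈ 698.17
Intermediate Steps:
G = 16 (G = 1 + 15 = 16)
E(J, M) = (J + 4/(5*J))/(2*M) (E(J, M) = (J + 4/((5*J)))/(M + M) = (J + 4*(1/(5*J)))/((2*M)) = (J + 4/(5*J))*(1/(2*M)) = (J + 4/(5*J))/(2*M))
E(G, l(1))*87 = ((⅒)*(4 + 5*16²)/(16*1))*87 = ((⅒)*(1/16)*1*(4 + 5*256))*87 = ((⅒)*(1/16)*1*(4 + 1280))*87 = ((⅒)*(1/16)*1*1284)*87 = (321/40)*87 = 27927/40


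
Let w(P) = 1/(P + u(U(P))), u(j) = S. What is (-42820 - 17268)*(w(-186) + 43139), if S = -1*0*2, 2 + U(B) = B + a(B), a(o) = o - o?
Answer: -241068639532/93 ≈ -2.5921e+9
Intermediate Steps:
a(o) = 0
U(B) = -2 + B (U(B) = -2 + (B + 0) = -2 + B)
S = 0 (S = 0*2 = 0)
u(j) = 0
w(P) = 1/P (w(P) = 1/(P + 0) = 1/P)
(-42820 - 17268)*(w(-186) + 43139) = (-42820 - 17268)*(1/(-186) + 43139) = -60088*(-1/186 + 43139) = -60088*8023853/186 = -241068639532/93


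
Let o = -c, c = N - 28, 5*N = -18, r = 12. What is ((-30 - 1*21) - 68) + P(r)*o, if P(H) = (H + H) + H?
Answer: 5093/5 ≈ 1018.6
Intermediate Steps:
N = -18/5 (N = (⅕)*(-18) = -18/5 ≈ -3.6000)
c = -158/5 (c = -18/5 - 28 = -158/5 ≈ -31.600)
P(H) = 3*H (P(H) = 2*H + H = 3*H)
o = 158/5 (o = -1*(-158/5) = 158/5 ≈ 31.600)
((-30 - 1*21) - 68) + P(r)*o = ((-30 - 1*21) - 68) + (3*12)*(158/5) = ((-30 - 21) - 68) + 36*(158/5) = (-51 - 68) + 5688/5 = -119 + 5688/5 = 5093/5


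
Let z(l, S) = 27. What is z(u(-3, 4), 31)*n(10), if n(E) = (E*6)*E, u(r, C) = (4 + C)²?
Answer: 16200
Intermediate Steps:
n(E) = 6*E² (n(E) = (6*E)*E = 6*E²)
z(u(-3, 4), 31)*n(10) = 27*(6*10²) = 27*(6*100) = 27*600 = 16200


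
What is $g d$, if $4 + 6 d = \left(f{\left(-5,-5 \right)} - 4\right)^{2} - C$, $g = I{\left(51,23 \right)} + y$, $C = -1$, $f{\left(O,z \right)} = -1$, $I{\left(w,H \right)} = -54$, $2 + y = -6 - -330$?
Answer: $\frac{2948}{3} \approx 982.67$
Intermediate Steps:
$y = 322$ ($y = -2 - -324 = -2 + \left(-6 + 330\right) = -2 + 324 = 322$)
$g = 268$ ($g = -54 + 322 = 268$)
$d = \frac{11}{3}$ ($d = - \frac{2}{3} + \frac{\left(-1 - 4\right)^{2} - -1}{6} = - \frac{2}{3} + \frac{\left(-5\right)^{2} + 1}{6} = - \frac{2}{3} + \frac{25 + 1}{6} = - \frac{2}{3} + \frac{1}{6} \cdot 26 = - \frac{2}{3} + \frac{13}{3} = \frac{11}{3} \approx 3.6667$)
$g d = 268 \cdot \frac{11}{3} = \frac{2948}{3}$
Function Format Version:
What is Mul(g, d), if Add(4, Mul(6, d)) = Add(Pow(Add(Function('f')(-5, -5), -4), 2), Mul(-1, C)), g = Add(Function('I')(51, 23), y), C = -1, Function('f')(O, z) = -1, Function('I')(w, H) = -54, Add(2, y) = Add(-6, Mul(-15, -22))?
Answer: Rational(2948, 3) ≈ 982.67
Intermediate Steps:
y = 322 (y = Add(-2, Add(-6, Mul(-15, -22))) = Add(-2, Add(-6, 330)) = Add(-2, 324) = 322)
g = 268 (g = Add(-54, 322) = 268)
d = Rational(11, 3) (d = Add(Rational(-2, 3), Mul(Rational(1, 6), Add(Pow(Add(-1, -4), 2), Mul(-1, -1)))) = Add(Rational(-2, 3), Mul(Rational(1, 6), Add(Pow(-5, 2), 1))) = Add(Rational(-2, 3), Mul(Rational(1, 6), Add(25, 1))) = Add(Rational(-2, 3), Mul(Rational(1, 6), 26)) = Add(Rational(-2, 3), Rational(13, 3)) = Rational(11, 3) ≈ 3.6667)
Mul(g, d) = Mul(268, Rational(11, 3)) = Rational(2948, 3)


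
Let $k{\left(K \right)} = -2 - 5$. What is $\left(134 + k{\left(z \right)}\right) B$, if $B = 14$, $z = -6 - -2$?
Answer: $1778$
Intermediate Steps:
$z = -4$ ($z = -6 + 2 = -4$)
$k{\left(K \right)} = -7$ ($k{\left(K \right)} = -2 - 5 = -7$)
$\left(134 + k{\left(z \right)}\right) B = \left(134 - 7\right) 14 = 127 \cdot 14 = 1778$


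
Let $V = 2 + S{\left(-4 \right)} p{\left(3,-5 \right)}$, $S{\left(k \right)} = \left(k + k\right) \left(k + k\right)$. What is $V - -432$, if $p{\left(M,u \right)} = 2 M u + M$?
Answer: $-1294$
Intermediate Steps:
$S{\left(k \right)} = 4 k^{2}$ ($S{\left(k \right)} = 2 k 2 k = 4 k^{2}$)
$p{\left(M,u \right)} = M + 2 M u$ ($p{\left(M,u \right)} = 2 M u + M = M + 2 M u$)
$V = -1726$ ($V = 2 + 4 \left(-4\right)^{2} \cdot 3 \left(1 + 2 \left(-5\right)\right) = 2 + 4 \cdot 16 \cdot 3 \left(1 - 10\right) = 2 + 64 \cdot 3 \left(-9\right) = 2 + 64 \left(-27\right) = 2 - 1728 = -1726$)
$V - -432 = -1726 - -432 = -1726 + 432 = -1294$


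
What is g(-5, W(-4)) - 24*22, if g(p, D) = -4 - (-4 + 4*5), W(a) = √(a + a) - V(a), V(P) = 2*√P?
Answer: -548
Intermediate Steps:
W(a) = -2*√a + √2*√a (W(a) = √(a + a) - 2*√a = √(2*a) - 2*√a = √2*√a - 2*√a = -2*√a + √2*√a)
g(p, D) = -20 (g(p, D) = -4 - (-4 + 20) = -4 - 1*16 = -4 - 16 = -20)
g(-5, W(-4)) - 24*22 = -20 - 24*22 = -20 - 528 = -548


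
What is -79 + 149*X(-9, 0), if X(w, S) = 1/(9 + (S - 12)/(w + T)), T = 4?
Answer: -3758/57 ≈ -65.930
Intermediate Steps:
X(w, S) = 1/(9 + (-12 + S)/(4 + w)) (X(w, S) = 1/(9 + (S - 12)/(w + 4)) = 1/(9 + (-12 + S)/(4 + w)))
-79 + 149*X(-9, 0) = -79 + 149*((4 - 9)/(24 + 0 + 9*(-9))) = -79 + 149*(-5/(24 + 0 - 81)) = -79 + 149*(-5/(-57)) = -79 + 149*(-1/57*(-5)) = -79 + 149*(5/57) = -79 + 745/57 = -3758/57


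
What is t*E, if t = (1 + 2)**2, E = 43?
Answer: 387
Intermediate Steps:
t = 9 (t = 3**2 = 9)
t*E = 9*43 = 387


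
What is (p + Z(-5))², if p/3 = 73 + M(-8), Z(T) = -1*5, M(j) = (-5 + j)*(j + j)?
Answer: 702244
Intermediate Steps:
M(j) = 2*j*(-5 + j) (M(j) = (-5 + j)*(2*j) = 2*j*(-5 + j))
Z(T) = -5
p = 843 (p = 3*(73 + 2*(-8)*(-5 - 8)) = 3*(73 + 2*(-8)*(-13)) = 3*(73 + 208) = 3*281 = 843)
(p + Z(-5))² = (843 - 5)² = 838² = 702244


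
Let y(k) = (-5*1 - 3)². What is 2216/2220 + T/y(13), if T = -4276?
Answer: -584431/8880 ≈ -65.814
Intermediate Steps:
y(k) = 64 (y(k) = (-5 - 3)² = (-8)² = 64)
2216/2220 + T/y(13) = 2216/2220 - 4276/64 = 2216*(1/2220) - 4276*1/64 = 554/555 - 1069/16 = -584431/8880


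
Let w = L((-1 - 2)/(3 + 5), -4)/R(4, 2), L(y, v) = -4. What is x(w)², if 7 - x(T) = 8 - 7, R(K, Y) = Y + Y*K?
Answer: 36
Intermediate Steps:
R(K, Y) = Y + K*Y
w = -⅖ (w = -4*1/(2*(1 + 4)) = -4/(2*5) = -4/10 = -4*⅒ = -⅖ ≈ -0.40000)
x(T) = 6 (x(T) = 7 - (8 - 7) = 7 - 1*1 = 7 - 1 = 6)
x(w)² = 6² = 36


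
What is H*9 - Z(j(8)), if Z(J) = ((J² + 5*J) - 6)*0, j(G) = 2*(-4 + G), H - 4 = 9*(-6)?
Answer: -450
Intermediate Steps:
H = -50 (H = 4 + 9*(-6) = 4 - 54 = -50)
j(G) = -8 + 2*G
Z(J) = 0 (Z(J) = (-6 + J² + 5*J)*0 = 0)
H*9 - Z(j(8)) = -50*9 - 1*0 = -450 + 0 = -450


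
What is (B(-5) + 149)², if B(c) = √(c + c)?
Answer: (149 + I*√10)² ≈ 22191.0 + 942.36*I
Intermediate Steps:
B(c) = √2*√c (B(c) = √(2*c) = √2*√c)
(B(-5) + 149)² = (√2*√(-5) + 149)² = (√2*(I*√5) + 149)² = (I*√10 + 149)² = (149 + I*√10)²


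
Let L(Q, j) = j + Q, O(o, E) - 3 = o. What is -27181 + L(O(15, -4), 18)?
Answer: -27145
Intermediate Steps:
O(o, E) = 3 + o
L(Q, j) = Q + j
-27181 + L(O(15, -4), 18) = -27181 + ((3 + 15) + 18) = -27181 + (18 + 18) = -27181 + 36 = -27145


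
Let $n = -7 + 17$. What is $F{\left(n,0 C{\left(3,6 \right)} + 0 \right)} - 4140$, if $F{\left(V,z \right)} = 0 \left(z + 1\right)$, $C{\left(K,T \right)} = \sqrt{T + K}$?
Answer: $-4140$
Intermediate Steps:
$C{\left(K,T \right)} = \sqrt{K + T}$
$n = 10$
$F{\left(V,z \right)} = 0$ ($F{\left(V,z \right)} = 0 \left(1 + z\right) = 0$)
$F{\left(n,0 C{\left(3,6 \right)} + 0 \right)} - 4140 = 0 - 4140 = -4140$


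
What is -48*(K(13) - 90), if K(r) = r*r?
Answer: -3792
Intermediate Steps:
K(r) = r²
-48*(K(13) - 90) = -48*(13² - 90) = -48*(169 - 90) = -48*79 = -3792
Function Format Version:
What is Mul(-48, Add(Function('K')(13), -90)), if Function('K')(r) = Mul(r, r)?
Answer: -3792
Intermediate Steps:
Function('K')(r) = Pow(r, 2)
Mul(-48, Add(Function('K')(13), -90)) = Mul(-48, Add(Pow(13, 2), -90)) = Mul(-48, Add(169, -90)) = Mul(-48, 79) = -3792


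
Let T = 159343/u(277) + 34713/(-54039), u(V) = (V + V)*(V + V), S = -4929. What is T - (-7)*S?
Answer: -190749754339301/5528477908 ≈ -34503.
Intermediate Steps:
u(V) = 4*V² (u(V) = (2*V)*(2*V) = 4*V²)
T = -681079577/5528477908 (T = 159343/((4*277²)) + 34713/(-54039) = 159343/((4*76729)) + 34713*(-1/54039) = 159343/306916 - 11571/18013 = -681079577/5528477908 ≈ -0.12319)
T - (-7)*S = -681079577/5528477908 - (-7)*(-4929) = -681079577/5528477908 - 1*34503 = -681079577/5528477908 - 34503 = -190749754339301/5528477908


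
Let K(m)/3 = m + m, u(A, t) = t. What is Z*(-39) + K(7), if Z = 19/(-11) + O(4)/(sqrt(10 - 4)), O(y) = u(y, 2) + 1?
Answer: 1203/11 - 39*sqrt(6)/2 ≈ 61.599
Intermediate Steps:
K(m) = 6*m (K(m) = 3*(m + m) = 3*(2*m) = 6*m)
O(y) = 3 (O(y) = 2 + 1 = 3)
Z = -19/11 + sqrt(6)/2 (Z = 19/(-11) + 3/(sqrt(10 - 4)) = 19*(-1/11) + 3/(sqrt(6)) = -19/11 + 3*(sqrt(6)/6) = -19/11 + sqrt(6)/2 ≈ -0.50253)
Z*(-39) + K(7) = (-19/11 + sqrt(6)/2)*(-39) + 6*7 = (741/11 - 39*sqrt(6)/2) + 42 = 1203/11 - 39*sqrt(6)/2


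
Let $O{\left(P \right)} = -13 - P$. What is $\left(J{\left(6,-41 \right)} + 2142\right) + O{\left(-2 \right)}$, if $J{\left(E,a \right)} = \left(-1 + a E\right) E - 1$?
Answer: $648$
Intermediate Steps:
$J{\left(E,a \right)} = -1 + E \left(-1 + E a\right)$ ($J{\left(E,a \right)} = \left(-1 + E a\right) E - 1 = E \left(-1 + E a\right) - 1 = -1 + E \left(-1 + E a\right)$)
$\left(J{\left(6,-41 \right)} + 2142\right) + O{\left(-2 \right)} = \left(\left(-1 - 6 - 41 \cdot 6^{2}\right) + 2142\right) - 11 = \left(\left(-1 - 6 - 1476\right) + 2142\right) + \left(-13 + 2\right) = \left(\left(-1 - 6 - 1476\right) + 2142\right) - 11 = \left(-1483 + 2142\right) - 11 = 659 - 11 = 648$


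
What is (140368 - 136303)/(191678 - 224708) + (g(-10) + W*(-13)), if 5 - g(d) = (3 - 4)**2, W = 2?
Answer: -48715/2202 ≈ -22.123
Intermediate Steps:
g(d) = 4 (g(d) = 5 - (3 - 4)**2 = 5 - 1*(-1)**2 = 5 - 1*1 = 5 - 1 = 4)
(140368 - 136303)/(191678 - 224708) + (g(-10) + W*(-13)) = (140368 - 136303)/(191678 - 224708) + (4 + 2*(-13)) = 4065/(-33030) + (4 - 26) = 4065*(-1/33030) - 22 = -271/2202 - 22 = -48715/2202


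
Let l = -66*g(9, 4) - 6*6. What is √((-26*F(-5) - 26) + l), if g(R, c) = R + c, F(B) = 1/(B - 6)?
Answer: 7*I*√2266/11 ≈ 30.293*I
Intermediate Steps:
F(B) = 1/(-6 + B)
l = -894 (l = -66*(9 + 4) - 6*6 = -66*13 - 36 = -858 - 36 = -894)
√((-26*F(-5) - 26) + l) = √((-26/(-6 - 5) - 26) - 894) = √((-26/(-11) - 26) - 894) = √((-26*(-1/11) - 26) - 894) = √((26/11 - 26) - 894) = √(-260/11 - 894) = √(-10094/11) = 7*I*√2266/11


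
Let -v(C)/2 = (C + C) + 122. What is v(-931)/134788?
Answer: 870/33697 ≈ 0.025818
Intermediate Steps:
v(C) = -244 - 4*C (v(C) = -2*((C + C) + 122) = -2*(2*C + 122) = -2*(122 + 2*C) = -244 - 4*C)
v(-931)/134788 = (-244 - 4*(-931))/134788 = (-244 + 3724)*(1/134788) = 3480*(1/134788) = 870/33697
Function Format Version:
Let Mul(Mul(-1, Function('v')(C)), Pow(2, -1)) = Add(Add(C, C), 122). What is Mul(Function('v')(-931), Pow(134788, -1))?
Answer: Rational(870, 33697) ≈ 0.025818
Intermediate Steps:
Function('v')(C) = Add(-244, Mul(-4, C)) (Function('v')(C) = Mul(-2, Add(Add(C, C), 122)) = Mul(-2, Add(Mul(2, C), 122)) = Mul(-2, Add(122, Mul(2, C))) = Add(-244, Mul(-4, C)))
Mul(Function('v')(-931), Pow(134788, -1)) = Mul(Add(-244, Mul(-4, -931)), Pow(134788, -1)) = Mul(Add(-244, 3724), Rational(1, 134788)) = Mul(3480, Rational(1, 134788)) = Rational(870, 33697)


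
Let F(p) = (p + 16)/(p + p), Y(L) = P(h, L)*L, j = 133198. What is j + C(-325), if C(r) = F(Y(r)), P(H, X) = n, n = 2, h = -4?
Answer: 86579017/650 ≈ 1.3320e+5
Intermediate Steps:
P(H, X) = 2
Y(L) = 2*L
F(p) = (16 + p)/(2*p) (F(p) = (16 + p)/((2*p)) = (16 + p)*(1/(2*p)) = (16 + p)/(2*p))
C(r) = (16 + 2*r)/(4*r) (C(r) = (16 + 2*r)/(2*((2*r))) = (1/(2*r))*(16 + 2*r)/2 = (16 + 2*r)/(4*r))
j + C(-325) = 133198 + (½)*(8 - 325)/(-325) = 133198 + (½)*(-1/325)*(-317) = 133198 + 317/650 = 86579017/650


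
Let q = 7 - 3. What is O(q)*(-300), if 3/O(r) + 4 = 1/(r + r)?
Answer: 7200/31 ≈ 232.26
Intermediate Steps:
q = 4
O(r) = 3/(-4 + 1/(2*r)) (O(r) = 3/(-4 + 1/(r + r)) = 3/(-4 + 1/(2*r)))
O(q)*(-300) = -6*4/(-1 + 8*4)*(-300) = -6*4/(-1 + 32)*(-300) = -6*4/31*(-300) = -6*4*1/31*(-300) = -24/31*(-300) = 7200/31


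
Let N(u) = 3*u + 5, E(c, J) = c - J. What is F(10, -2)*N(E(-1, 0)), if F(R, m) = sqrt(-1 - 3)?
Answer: 4*I ≈ 4.0*I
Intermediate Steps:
N(u) = 5 + 3*u
F(R, m) = 2*I (F(R, m) = sqrt(-4) = 2*I)
F(10, -2)*N(E(-1, 0)) = (2*I)*(5 + 3*(-1 - 1*0)) = (2*I)*(5 + 3*(-1 + 0)) = (2*I)*(5 + 3*(-1)) = (2*I)*(5 - 3) = (2*I)*2 = 4*I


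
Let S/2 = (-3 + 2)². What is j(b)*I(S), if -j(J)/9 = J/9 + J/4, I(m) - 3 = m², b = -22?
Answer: 1001/2 ≈ 500.50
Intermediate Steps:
S = 2 (S = 2*(-3 + 2)² = 2*(-1)² = 2*1 = 2)
I(m) = 3 + m²
j(J) = -13*J/4 (j(J) = -9*(J/9 + J/4) = -13*J/4)
j(b)*I(S) = (-13/4*(-22))*(3 + 2²) = 143*(3 + 4)/2 = (143/2)*7 = 1001/2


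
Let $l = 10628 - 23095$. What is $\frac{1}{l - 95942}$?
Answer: $- \frac{1}{108409} \approx -9.2243 \cdot 10^{-6}$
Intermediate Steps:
$l = -12467$
$\frac{1}{l - 95942} = \frac{1}{-12467 - 95942} = \frac{1}{-108409} = - \frac{1}{108409}$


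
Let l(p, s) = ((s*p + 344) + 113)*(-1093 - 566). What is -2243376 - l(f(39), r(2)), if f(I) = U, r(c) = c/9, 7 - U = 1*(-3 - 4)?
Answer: -4440155/3 ≈ -1.4801e+6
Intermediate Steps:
U = 14 (U = 7 - (-3 - 4) = 7 - (-7) = 7 - 1*(-7) = 7 + 7 = 14)
r(c) = c/9 (r(c) = c*(1/9) = c/9)
f(I) = 14
l(p, s) = -758163 - 1659*p*s (l(p, s) = ((p*s + 344) + 113)*(-1659) = ((344 + p*s) + 113)*(-1659) = (457 + p*s)*(-1659) = -758163 - 1659*p*s)
-2243376 - l(f(39), r(2)) = -2243376 - (-758163 - 1659*14*(1/9)*2) = -2243376 - (-758163 - 1659*14*2/9) = -2243376 - (-758163 - 15484/3) = -2243376 - 1*(-2289973/3) = -2243376 + 2289973/3 = -4440155/3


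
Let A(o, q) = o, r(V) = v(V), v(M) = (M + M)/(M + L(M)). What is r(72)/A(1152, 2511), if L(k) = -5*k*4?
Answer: -1/10944 ≈ -9.1374e-5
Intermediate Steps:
L(k) = -20*k
v(M) = -2/19 (v(M) = (M + M)/(M - 20*M) = (2*M)/((-19*M)) = (2*M)*(-1/(19*M)) = -2/19)
r(V) = -2/19
r(72)/A(1152, 2511) = -2/19/1152 = -2/19*1/1152 = -1/10944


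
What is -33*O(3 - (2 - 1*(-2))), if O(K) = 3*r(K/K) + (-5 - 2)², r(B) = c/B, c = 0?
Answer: -1617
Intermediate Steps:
r(B) = 0 (r(B) = 0/B = 0)
O(K) = 49 (O(K) = 3*0 + (-5 - 2)² = 0 + (-7)² = 0 + 49 = 49)
-33*O(3 - (2 - 1*(-2))) = -33*49 = -1617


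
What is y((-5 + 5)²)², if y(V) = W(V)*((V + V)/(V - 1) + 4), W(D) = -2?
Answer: 64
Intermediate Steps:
y(V) = -8 - 4*V/(-1 + V) (y(V) = -2*((V + V)/(V - 1) + 4) = -2*((2*V)/(-1 + V) + 4) = -2*(2*V/(-1 + V) + 4) = -2*(4 + 2*V/(-1 + V)) = -8 - 4*V/(-1 + V))
y((-5 + 5)²)² = (4*(2 - 3*(-5 + 5)²)/(-1 + (-5 + 5)²))² = (4*(2 - 3*0²)/(-1 + 0²))² = (4*(2 - 3*0)/(-1 + 0))² = (4*(2 + 0)/(-1))² = (4*(-1)*2)² = (-8)² = 64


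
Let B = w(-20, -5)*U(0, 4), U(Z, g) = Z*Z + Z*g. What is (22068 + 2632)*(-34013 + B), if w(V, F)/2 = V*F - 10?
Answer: -840121100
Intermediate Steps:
w(V, F) = -20 + 2*F*V (w(V, F) = 2*(V*F - 10) = 2*(F*V - 10) = 2*(-10 + F*V) = -20 + 2*F*V)
U(Z, g) = Z**2 + Z*g
B = 0 (B = (-20 + 2*(-5)*(-20))*(0*(0 + 4)) = (-20 + 200)*(0*4) = 180*0 = 0)
(22068 + 2632)*(-34013 + B) = (22068 + 2632)*(-34013 + 0) = 24700*(-34013) = -840121100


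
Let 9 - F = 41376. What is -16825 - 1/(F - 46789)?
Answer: -1483224699/88156 ≈ -16825.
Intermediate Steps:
F = -41367 (F = 9 - 1*41376 = 9 - 41376 = -41367)
-16825 - 1/(F - 46789) = -16825 - 1/(-41367 - 46789) = -16825 - 1/(-88156) = -16825 - 1*(-1/88156) = -16825 + 1/88156 = -1483224699/88156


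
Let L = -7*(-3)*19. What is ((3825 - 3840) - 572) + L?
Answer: -188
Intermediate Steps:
L = 399 (L = 21*19 = 399)
((3825 - 3840) - 572) + L = ((3825 - 3840) - 572) + 399 = (-15 - 572) + 399 = -587 + 399 = -188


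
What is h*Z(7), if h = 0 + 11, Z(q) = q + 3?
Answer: 110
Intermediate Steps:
Z(q) = 3 + q
h = 11
h*Z(7) = 11*(3 + 7) = 11*10 = 110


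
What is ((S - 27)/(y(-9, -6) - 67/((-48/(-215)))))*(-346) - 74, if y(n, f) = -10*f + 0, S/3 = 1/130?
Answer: -84557378/749125 ≈ -112.87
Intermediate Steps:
S = 3/130 ≈ 0.023077
y(n, f) = -10*f
((S - 27)/(y(-9, -6) - 67/((-48/(-215)))))*(-346) - 74 = ((3/130 - 27)/(-10*(-6) - 67/((-48/(-215)))))*(-346) - 74 = -3507/(130*(60 - 67/((-48*(-1/215)))))*(-346) - 74 = -3507/(130*(60 - 67/48/215))*(-346) - 74 = -3507/(130*(60 - 67*215/48))*(-346) - 74 = -3507/(130*(60 - 14405/48))*(-346) - 74 = -3507/(130*(-11525/48))*(-346) - 74 = -3507/130*(-48/11525)*(-346) - 74 = (84168/749125)*(-346) - 74 = -29122128/749125 - 74 = -84557378/749125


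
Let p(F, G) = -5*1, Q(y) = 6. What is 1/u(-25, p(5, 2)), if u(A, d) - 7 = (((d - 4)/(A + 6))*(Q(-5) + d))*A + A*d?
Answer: 19/2283 ≈ 0.0083224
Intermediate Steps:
p(F, G) = -5
u(A, d) = 7 + A*d + A*(-4 + d)*(6 + d)/(6 + A) (u(A, d) = 7 + ((((d - 4)/(A + 6))*(6 + d))*A + A*d) = 7 + ((((-4 + d)/(6 + A))*(6 + d))*A + A*d) = 7 + (((-4 + d)*(6 + d)/(6 + A))*A + A*d) = 7 + (A*(-4 + d)*(6 + d)/(6 + A) + A*d) = 7 + (A*d + A*(-4 + d)*(6 + d)/(6 + A)) = 7 + A*d + A*(-4 + d)*(6 + d)/(6 + A))
1/u(-25, p(5, 2)) = 1/((42 - 17*(-25) - 25*(-5)² - 5*(-25)² + 8*(-25)*(-5))/(6 - 25)) = 1/((42 + 425 - 25*25 - 5*625 + 1000)/(-19)) = 1/(-(42 + 425 - 625 - 3125 + 1000)/19) = 1/(-1/19*(-2283)) = 1/(2283/19) = 19/2283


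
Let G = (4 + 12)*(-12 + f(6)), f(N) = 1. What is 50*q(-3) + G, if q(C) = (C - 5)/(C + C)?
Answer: -328/3 ≈ -109.33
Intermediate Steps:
q(C) = (-5 + C)/(2*C) (q(C) = (-5 + C)/((2*C)) = (-5 + C)*(1/(2*C)) = (-5 + C)/(2*C))
G = -176 (G = (4 + 12)*(-12 + 1) = 16*(-11) = -176)
50*q(-3) + G = 50*((½)*(-5 - 3)/(-3)) - 176 = 50*((½)*(-⅓)*(-8)) - 176 = 50*(4/3) - 176 = 200/3 - 176 = -328/3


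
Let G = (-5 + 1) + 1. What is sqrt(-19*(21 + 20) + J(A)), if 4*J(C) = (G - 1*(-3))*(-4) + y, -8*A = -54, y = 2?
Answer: 3*I*sqrt(346)/2 ≈ 27.902*I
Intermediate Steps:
A = 27/4 (A = -1/8*(-54) = 27/4 ≈ 6.7500)
G = -3 (G = -4 + 1 = -3)
J(C) = 1/2 (J(C) = ((-3 - 1*(-3))*(-4) + 2)/4 = ((-3 + 3)*(-4) + 2)/4 = (0*(-4) + 2)/4 = (0 + 2)/4 = (1/4)*2 = 1/2)
sqrt(-19*(21 + 20) + J(A)) = sqrt(-19*(21 + 20) + 1/2) = sqrt(-19*41 + 1/2) = sqrt(-779 + 1/2) = sqrt(-1557/2) = 3*I*sqrt(346)/2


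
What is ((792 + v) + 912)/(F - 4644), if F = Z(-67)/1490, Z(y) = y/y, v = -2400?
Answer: 1037040/6919559 ≈ 0.14987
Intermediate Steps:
Z(y) = 1
F = 1/1490 ≈ 0.00067114
((792 + v) + 912)/(F - 4644) = ((792 - 2400) + 912)/(1/1490 - 4644) = (-1608 + 912)/(-6919559/1490) = -696*(-1490/6919559) = 1037040/6919559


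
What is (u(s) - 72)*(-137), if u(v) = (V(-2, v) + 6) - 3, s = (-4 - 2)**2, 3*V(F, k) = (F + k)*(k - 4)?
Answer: -120697/3 ≈ -40232.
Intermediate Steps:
V(F, k) = (-4 + k)*(F + k)/3 (V(F, k) = ((F + k)*(k - 4))/3 = ((F + k)*(-4 + k))/3 = ((-4 + k)*(F + k))/3 = (-4 + k)*(F + k)/3)
s = 36 (s = (-6)**2 = 36)
u(v) = 17/3 - 2*v + v**2/3 (u(v) = ((-4/3*(-2) - 4*v/3 + v**2/3 + (1/3)*(-2)*v) + 6) - 3 = ((8/3 - 4*v/3 + v**2/3 - 2*v/3) + 6) - 3 = ((8/3 - 2*v + v**2/3) + 6) - 3 = (26/3 - 2*v + v**2/3) - 3 = 17/3 - 2*v + v**2/3)
(u(s) - 72)*(-137) = ((17/3 - 2*36 + (1/3)*36**2) - 72)*(-137) = ((17/3 - 72 + (1/3)*1296) - 72)*(-137) = ((17/3 - 72 + 432) - 72)*(-137) = (1097/3 - 72)*(-137) = (881/3)*(-137) = -120697/3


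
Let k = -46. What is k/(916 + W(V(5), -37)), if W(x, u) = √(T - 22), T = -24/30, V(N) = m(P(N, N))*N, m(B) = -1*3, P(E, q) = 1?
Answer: -105340/2097697 + 23*I*√570/2097697 ≈ -0.050217 + 0.00026177*I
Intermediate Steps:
m(B) = -3
V(N) = -3*N
T = -⅘ (T = -24*1/30 = -⅘ ≈ -0.80000)
W(x, u) = I*√570/5 (W(x, u) = √(-⅘ - 22) = √(-114/5) = I*√570/5)
k/(916 + W(V(5), -37)) = -46/(916 + I*√570/5)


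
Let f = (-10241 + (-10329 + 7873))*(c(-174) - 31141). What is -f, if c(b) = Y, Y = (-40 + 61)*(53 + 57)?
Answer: -366067207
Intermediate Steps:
Y = 2310 (Y = 21*110 = 2310)
c(b) = 2310
f = 366067207 (f = (-10241 + (-10329 + 7873))*(2310 - 31141) = (-10241 - 2456)*(-28831) = -12697*(-28831) = 366067207)
-f = -1*366067207 = -366067207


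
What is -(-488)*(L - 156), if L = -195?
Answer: -171288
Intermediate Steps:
-(-488)*(L - 156) = -(-488)*(-195 - 156) = -(-488)*(-351) = -1*171288 = -171288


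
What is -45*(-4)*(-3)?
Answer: -540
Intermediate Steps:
-45*(-4)*(-3) = 180*(-3) = -540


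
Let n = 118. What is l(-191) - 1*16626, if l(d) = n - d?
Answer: -16317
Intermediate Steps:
l(d) = 118 - d
l(-191) - 1*16626 = (118 - 1*(-191)) - 1*16626 = (118 + 191) - 16626 = 309 - 16626 = -16317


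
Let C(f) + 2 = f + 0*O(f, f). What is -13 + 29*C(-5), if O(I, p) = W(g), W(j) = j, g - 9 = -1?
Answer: -216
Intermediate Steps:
g = 8 (g = 9 - 1 = 8)
O(I, p) = 8
C(f) = -2 + f (C(f) = -2 + (f + 0*8) = -2 + (f + 0) = -2 + f)
-13 + 29*C(-5) = -13 + 29*(-2 - 5) = -13 + 29*(-7) = -13 - 203 = -216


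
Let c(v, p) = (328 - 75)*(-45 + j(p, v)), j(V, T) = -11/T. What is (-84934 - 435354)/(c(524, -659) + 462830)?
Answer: -272630912/236554397 ≈ -1.1525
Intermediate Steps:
c(v, p) = -11385 - 2783/v (c(v, p) = (328 - 75)*(-45 - 11/v) = 253*(-45 - 11/v) = -11385 - 2783/v)
(-84934 - 435354)/(c(524, -659) + 462830) = (-84934 - 435354)/((-11385 - 2783/524) + 462830) = -520288/((-11385 - 2783*1/524) + 462830) = -520288/((-11385 - 2783/524) + 462830) = -520288/(-5968523/524 + 462830) = -520288/236554397/524 = -520288*524/236554397 = -272630912/236554397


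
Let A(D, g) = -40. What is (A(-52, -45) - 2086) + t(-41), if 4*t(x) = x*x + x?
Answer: -1716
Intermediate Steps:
t(x) = x/4 + x²/4 (t(x) = (x*x + x)/4 = (x² + x)/4 = (x + x²)/4 = x/4 + x²/4)
(A(-52, -45) - 2086) + t(-41) = (-40 - 2086) + (¼)*(-41)*(1 - 41) = -2126 + (¼)*(-41)*(-40) = -2126 + 410 = -1716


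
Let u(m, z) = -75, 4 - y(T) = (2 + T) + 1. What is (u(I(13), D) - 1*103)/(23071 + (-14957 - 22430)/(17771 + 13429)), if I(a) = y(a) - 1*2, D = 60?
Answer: -5553600/719777813 ≈ -0.0077157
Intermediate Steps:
y(T) = 1 - T (y(T) = 4 - ((2 + T) + 1) = 4 - (3 + T) = 4 + (-3 - T) = 1 - T)
I(a) = -1 - a (I(a) = (1 - a) - 1*2 = (1 - a) - 2 = -1 - a)
(u(I(13), D) - 1*103)/(23071 + (-14957 - 22430)/(17771 + 13429)) = (-75 - 1*103)/(23071 + (-14957 - 22430)/(17771 + 13429)) = (-75 - 103)/(23071 - 37387/31200) = -178/(23071 - 37387*1/31200) = -178/(23071 - 37387/31200) = -178/719777813/31200 = -178*31200/719777813 = -5553600/719777813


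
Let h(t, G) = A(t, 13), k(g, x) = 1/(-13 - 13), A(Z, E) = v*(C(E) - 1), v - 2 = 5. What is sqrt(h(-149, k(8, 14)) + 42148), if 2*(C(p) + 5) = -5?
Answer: 3*sqrt(18706)/2 ≈ 205.15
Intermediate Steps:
v = 7 (v = 2 + 5 = 7)
C(p) = -15/2 (C(p) = -5 + (1/2)*(-5) = -5 - 5/2 = -15/2)
A(Z, E) = -119/2 (A(Z, E) = 7*(-15/2 - 1) = 7*(-17/2) = -119/2)
k(g, x) = -1/26 (k(g, x) = 1/(-26) = -1/26)
h(t, G) = -119/2
sqrt(h(-149, k(8, 14)) + 42148) = sqrt(-119/2 + 42148) = sqrt(84177/2) = 3*sqrt(18706)/2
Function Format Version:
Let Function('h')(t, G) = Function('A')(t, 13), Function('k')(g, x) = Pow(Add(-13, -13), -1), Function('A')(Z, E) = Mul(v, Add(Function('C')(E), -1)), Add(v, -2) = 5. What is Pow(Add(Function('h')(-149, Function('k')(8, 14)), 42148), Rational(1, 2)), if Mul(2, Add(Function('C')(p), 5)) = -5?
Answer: Mul(Rational(3, 2), Pow(18706, Rational(1, 2))) ≈ 205.15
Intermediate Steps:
v = 7 (v = Add(2, 5) = 7)
Function('C')(p) = Rational(-15, 2) (Function('C')(p) = Add(-5, Mul(Rational(1, 2), -5)) = Add(-5, Rational(-5, 2)) = Rational(-15, 2))
Function('A')(Z, E) = Rational(-119, 2) (Function('A')(Z, E) = Mul(7, Add(Rational(-15, 2), -1)) = Mul(7, Rational(-17, 2)) = Rational(-119, 2))
Function('k')(g, x) = Rational(-1, 26) (Function('k')(g, x) = Pow(-26, -1) = Rational(-1, 26))
Function('h')(t, G) = Rational(-119, 2)
Pow(Add(Function('h')(-149, Function('k')(8, 14)), 42148), Rational(1, 2)) = Pow(Add(Rational(-119, 2), 42148), Rational(1, 2)) = Pow(Rational(84177, 2), Rational(1, 2)) = Mul(Rational(3, 2), Pow(18706, Rational(1, 2)))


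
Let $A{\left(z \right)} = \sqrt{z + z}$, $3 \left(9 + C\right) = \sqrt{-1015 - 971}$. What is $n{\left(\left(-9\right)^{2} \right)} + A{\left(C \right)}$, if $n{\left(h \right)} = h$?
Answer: $81 + \frac{\sqrt{-162 + 6 i \sqrt{1986}}}{3} \approx 83.893 + 5.135 i$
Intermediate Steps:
$C = -9 + \frac{i \sqrt{1986}}{3}$ ($C = -9 + \frac{\sqrt{-1015 - 971}}{3} = -9 + \frac{\sqrt{-1986}}{3} = -9 + \frac{i \sqrt{1986}}{3} \approx -9.0 + 14.855 i$)
$A{\left(z \right)} = \sqrt{2} \sqrt{z}$ ($A{\left(z \right)} = \sqrt{2 z} = \sqrt{2} \sqrt{z}$)
$n{\left(\left(-9\right)^{2} \right)} + A{\left(C \right)} = \left(-9\right)^{2} + \sqrt{2} \sqrt{-9 + \frac{i \sqrt{1986}}{3}} = 81 + \sqrt{2} \sqrt{-9 + \frac{i \sqrt{1986}}{3}}$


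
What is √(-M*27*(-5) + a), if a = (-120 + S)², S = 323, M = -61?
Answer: √32974 ≈ 181.59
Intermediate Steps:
a = 41209 (a = (-120 + 323)² = 203² = 41209)
√(-M*27*(-5) + a) = √(-(-61*27)*(-5) + 41209) = √(-(-1647)*(-5) + 41209) = √(-1*8235 + 41209) = √(-8235 + 41209) = √32974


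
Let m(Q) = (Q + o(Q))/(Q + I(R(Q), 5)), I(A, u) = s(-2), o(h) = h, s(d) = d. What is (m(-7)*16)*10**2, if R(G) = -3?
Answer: 22400/9 ≈ 2488.9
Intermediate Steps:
I(A, u) = -2
m(Q) = 2*Q/(-2 + Q) (m(Q) = (Q + Q)/(Q - 2) = (2*Q)/(-2 + Q) = 2*Q/(-2 + Q))
(m(-7)*16)*10**2 = ((2*(-7)/(-2 - 7))*16)*10**2 = ((2*(-7)/(-9))*16)*100 = ((2*(-7)*(-1/9))*16)*100 = ((14/9)*16)*100 = (224/9)*100 = 22400/9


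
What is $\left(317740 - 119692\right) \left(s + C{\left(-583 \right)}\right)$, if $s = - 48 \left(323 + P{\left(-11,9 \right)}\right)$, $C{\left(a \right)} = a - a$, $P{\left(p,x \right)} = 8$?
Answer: $-3146586624$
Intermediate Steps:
$C{\left(a \right)} = 0$
$s = -15888$ ($s = - 48 \left(323 + 8\right) = \left(-48\right) 331 = -15888$)
$\left(317740 - 119692\right) \left(s + C{\left(-583 \right)}\right) = \left(317740 - 119692\right) \left(-15888 + 0\right) = 198048 \left(-15888\right) = -3146586624$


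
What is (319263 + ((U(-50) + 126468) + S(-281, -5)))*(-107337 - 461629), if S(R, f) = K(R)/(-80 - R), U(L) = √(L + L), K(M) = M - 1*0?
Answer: -50974602733900/201 - 5689660*I ≈ -2.536e+11 - 5.6897e+6*I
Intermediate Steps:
K(M) = M (K(M) = M + 0 = M)
U(L) = √2*√L (U(L) = √(2*L) = √2*√L)
S(R, f) = R/(-80 - R)
(319263 + ((U(-50) + 126468) + S(-281, -5)))*(-107337 - 461629) = (319263 + ((√2*√(-50) + 126468) - 1*(-281)/(80 - 281)))*(-107337 - 461629) = (319263 + ((√2*(5*I*√2) + 126468) - 1*(-281)/(-201)))*(-568966) = (319263 + ((10*I + 126468) - 1*(-281)*(-1/201)))*(-568966) = (319263 + ((126468 + 10*I) - 281/201))*(-568966) = (319263 + (25419787/201 + 10*I))*(-568966) = (89591650/201 + 10*I)*(-568966) = -50974602733900/201 - 5689660*I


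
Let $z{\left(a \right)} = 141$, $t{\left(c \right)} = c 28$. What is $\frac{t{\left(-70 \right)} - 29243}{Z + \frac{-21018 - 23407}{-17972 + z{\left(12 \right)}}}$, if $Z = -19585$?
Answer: $\frac{556380693}{349175710} \approx 1.5934$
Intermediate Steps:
$t{\left(c \right)} = 28 c$
$\frac{t{\left(-70 \right)} - 29243}{Z + \frac{-21018 - 23407}{-17972 + z{\left(12 \right)}}} = \frac{28 \left(-70\right) - 29243}{-19585 + \frac{-21018 - 23407}{-17972 + 141}} = \frac{-1960 - 29243}{-19585 - \frac{44425}{-17831}} = - \frac{31203}{-19585 - - \frac{44425}{17831}} = - \frac{31203}{-19585 + \frac{44425}{17831}} = - \frac{31203}{- \frac{349175710}{17831}} = \left(-31203\right) \left(- \frac{17831}{349175710}\right) = \frac{556380693}{349175710}$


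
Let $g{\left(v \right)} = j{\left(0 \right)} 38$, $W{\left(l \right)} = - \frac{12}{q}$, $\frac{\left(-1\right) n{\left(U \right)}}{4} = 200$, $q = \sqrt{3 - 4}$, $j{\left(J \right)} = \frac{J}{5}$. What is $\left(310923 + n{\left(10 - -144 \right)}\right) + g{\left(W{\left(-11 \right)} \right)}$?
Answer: $310123$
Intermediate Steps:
$j{\left(J \right)} = \frac{J}{5}$ ($j{\left(J \right)} = J \frac{1}{5} = \frac{J}{5}$)
$q = i$ ($q = \sqrt{-1} = i \approx 1.0 i$)
$n{\left(U \right)} = -800$ ($n{\left(U \right)} = \left(-4\right) 200 = -800$)
$W{\left(l \right)} = 12 i$ ($W{\left(l \right)} = - \frac{12}{i} = - 12 \left(- i\right) = 12 i$)
$g{\left(v \right)} = 0$ ($g{\left(v \right)} = \frac{1}{5} \cdot 0 \cdot 38 = 0 \cdot 38 = 0$)
$\left(310923 + n{\left(10 - -144 \right)}\right) + g{\left(W{\left(-11 \right)} \right)} = \left(310923 - 800\right) + 0 = 310123 + 0 = 310123$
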